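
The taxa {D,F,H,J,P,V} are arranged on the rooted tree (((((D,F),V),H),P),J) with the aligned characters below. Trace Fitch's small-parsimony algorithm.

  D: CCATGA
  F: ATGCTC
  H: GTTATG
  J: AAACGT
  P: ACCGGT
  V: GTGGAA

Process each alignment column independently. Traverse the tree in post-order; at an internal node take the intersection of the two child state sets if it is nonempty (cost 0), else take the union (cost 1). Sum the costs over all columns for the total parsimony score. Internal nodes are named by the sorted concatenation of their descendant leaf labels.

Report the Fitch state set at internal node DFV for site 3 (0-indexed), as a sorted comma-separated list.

C,G,T

DF@0: {C} ∪ {A} = {A,C} (union, +1)
DFV@0: {A,C} ∪ {G} = {A,C,G} (union, +1)
DFHV@0: {A,C,G} ∩ {G} = {G} (intersection, +0)
DFHPV@0: {G} ∪ {A} = {A,G} (union, +1)
DFHJPV@0: {A,G} ∩ {A} = {A} (intersection, +0)
DF@1: {C} ∪ {T} = {C,T} (union, +1)
DFV@1: {C,T} ∩ {T} = {T} (intersection, +0)
DFHV@1: {T} ∩ {T} = {T} (intersection, +0)
DFHPV@1: {T} ∪ {C} = {C,T} (union, +1)
DFHJPV@1: {C,T} ∪ {A} = {A,C,T} (union, +1)
DF@2: {A} ∪ {G} = {A,G} (union, +1)
DFV@2: {A,G} ∩ {G} = {G} (intersection, +0)
DFHV@2: {G} ∪ {T} = {G,T} (union, +1)
DFHPV@2: {G,T} ∪ {C} = {C,G,T} (union, +1)
DFHJPV@2: {C,G,T} ∪ {A} = {A,C,G,T} (union, +1)
DF@3: {T} ∪ {C} = {C,T} (union, +1)
DFV@3: {C,T} ∪ {G} = {C,G,T} (union, +1)
DFHV@3: {C,G,T} ∪ {A} = {A,C,G,T} (union, +1)
DFHPV@3: {A,C,G,T} ∩ {G} = {G} (intersection, +0)
DFHJPV@3: {G} ∪ {C} = {C,G} (union, +1)
DF@4: {G} ∪ {T} = {G,T} (union, +1)
DFV@4: {G,T} ∪ {A} = {A,G,T} (union, +1)
DFHV@4: {A,G,T} ∩ {T} = {T} (intersection, +0)
DFHPV@4: {T} ∪ {G} = {G,T} (union, +1)
DFHJPV@4: {G,T} ∩ {G} = {G} (intersection, +0)
DF@5: {A} ∪ {C} = {A,C} (union, +1)
DFV@5: {A,C} ∩ {A} = {A} (intersection, +0)
DFHV@5: {A} ∪ {G} = {A,G} (union, +1)
DFHPV@5: {A,G} ∪ {T} = {A,G,T} (union, +1)
DFHJPV@5: {A,G,T} ∩ {T} = {T} (intersection, +0)
per-site changes: [3, 3, 4, 4, 3, 3]; total = 20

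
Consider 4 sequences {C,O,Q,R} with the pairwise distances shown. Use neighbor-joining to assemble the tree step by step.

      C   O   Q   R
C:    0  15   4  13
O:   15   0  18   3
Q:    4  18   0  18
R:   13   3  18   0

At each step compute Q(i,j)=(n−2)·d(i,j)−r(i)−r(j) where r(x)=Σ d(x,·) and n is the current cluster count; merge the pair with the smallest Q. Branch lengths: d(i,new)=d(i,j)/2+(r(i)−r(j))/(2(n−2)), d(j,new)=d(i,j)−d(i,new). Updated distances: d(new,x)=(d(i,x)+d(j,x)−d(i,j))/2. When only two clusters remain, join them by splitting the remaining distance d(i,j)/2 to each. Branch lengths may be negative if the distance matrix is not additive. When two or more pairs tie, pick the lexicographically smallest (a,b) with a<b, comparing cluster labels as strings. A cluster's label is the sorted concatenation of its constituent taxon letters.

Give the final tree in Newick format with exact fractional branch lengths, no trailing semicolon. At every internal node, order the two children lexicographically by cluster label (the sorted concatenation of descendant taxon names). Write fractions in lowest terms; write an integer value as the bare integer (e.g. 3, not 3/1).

(((C:0,Q:4):25/2,O:2):1/2,R:1/2)

iteration 1: select C,Q (d=4, Q=-64); attach at lengths (0, 4); label the merged cluster CQ
  updated: d(CQ,O)=29/2, d(CQ,R)=27/2
iteration 2: select CQ,O (d=29/2, Q=-31); attach at lengths (25/2, 2); label the merged cluster COQ
  updated: d(COQ,R)=1
iteration 3: select COQ,R (d=1); attach at lengths (1/2, 1/2); label the merged cluster COQR
final tree: (((C:0,Q:4):25/2,O:2):1/2,R:1/2)
total length: 39/2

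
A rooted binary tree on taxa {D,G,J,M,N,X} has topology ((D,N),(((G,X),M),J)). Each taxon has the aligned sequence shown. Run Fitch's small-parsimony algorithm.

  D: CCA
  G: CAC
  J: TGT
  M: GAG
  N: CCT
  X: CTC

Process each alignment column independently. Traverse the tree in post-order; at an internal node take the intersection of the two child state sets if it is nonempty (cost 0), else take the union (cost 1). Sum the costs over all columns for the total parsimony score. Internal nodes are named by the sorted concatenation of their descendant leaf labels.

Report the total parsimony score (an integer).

8

[col 0] DN: children D:{C}, N:{C} ∩→ {C}; cost 0
[col 0] GX: children G:{C}, X:{C} ∩→ {C}; cost 0
[col 0] GMX: children GX:{C}, M:{G} ∪→ {C,G}; cost 1
[col 0] GJMX: children GMX:{C,G}, J:{T} ∪→ {C,G,T}; cost 1
[col 0] DGJMNX: children DN:{C}, GJMX:{C,G,T} ∩→ {C}; cost 0
[col 1] DN: children D:{C}, N:{C} ∩→ {C}; cost 0
[col 1] GX: children G:{A}, X:{T} ∪→ {A,T}; cost 1
[col 1] GMX: children GX:{A,T}, M:{A} ∩→ {A}; cost 0
[col 1] GJMX: children GMX:{A}, J:{G} ∪→ {A,G}; cost 1
[col 1] DGJMNX: children DN:{C}, GJMX:{A,G} ∪→ {A,C,G}; cost 1
[col 2] DN: children D:{A}, N:{T} ∪→ {A,T}; cost 1
[col 2] GX: children G:{C}, X:{C} ∩→ {C}; cost 0
[col 2] GMX: children GX:{C}, M:{G} ∪→ {C,G}; cost 1
[col 2] GJMX: children GMX:{C,G}, J:{T} ∪→ {C,G,T}; cost 1
[col 2] DGJMNX: children DN:{A,T}, GJMX:{C,G,T} ∩→ {T}; cost 0
per-site changes: [2, 3, 3]; total = 8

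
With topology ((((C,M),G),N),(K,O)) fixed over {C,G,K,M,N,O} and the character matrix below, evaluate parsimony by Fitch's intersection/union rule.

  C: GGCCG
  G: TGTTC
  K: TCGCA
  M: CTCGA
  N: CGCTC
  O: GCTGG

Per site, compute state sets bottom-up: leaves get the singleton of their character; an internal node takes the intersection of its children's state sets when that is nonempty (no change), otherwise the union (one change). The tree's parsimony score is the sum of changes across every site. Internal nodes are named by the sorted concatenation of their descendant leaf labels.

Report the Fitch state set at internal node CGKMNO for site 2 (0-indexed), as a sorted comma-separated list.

C,G,T

CM@0: {G} ∪ {C} = {C,G} (union, +1)
CGM@0: {C,G} ∪ {T} = {C,G,T} (union, +1)
CGMN@0: {C,G,T} ∩ {C} = {C} (intersection, +0)
KO@0: {T} ∪ {G} = {G,T} (union, +1)
CGKMNO@0: {C} ∪ {G,T} = {C,G,T} (union, +1)
CM@1: {G} ∪ {T} = {G,T} (union, +1)
CGM@1: {G,T} ∩ {G} = {G} (intersection, +0)
CGMN@1: {G} ∩ {G} = {G} (intersection, +0)
KO@1: {C} ∩ {C} = {C} (intersection, +0)
CGKMNO@1: {G} ∪ {C} = {C,G} (union, +1)
CM@2: {C} ∩ {C} = {C} (intersection, +0)
CGM@2: {C} ∪ {T} = {C,T} (union, +1)
CGMN@2: {C,T} ∩ {C} = {C} (intersection, +0)
KO@2: {G} ∪ {T} = {G,T} (union, +1)
CGKMNO@2: {C} ∪ {G,T} = {C,G,T} (union, +1)
CM@3: {C} ∪ {G} = {C,G} (union, +1)
CGM@3: {C,G} ∪ {T} = {C,G,T} (union, +1)
CGMN@3: {C,G,T} ∩ {T} = {T} (intersection, +0)
KO@3: {C} ∪ {G} = {C,G} (union, +1)
CGKMNO@3: {T} ∪ {C,G} = {C,G,T} (union, +1)
CM@4: {G} ∪ {A} = {A,G} (union, +1)
CGM@4: {A,G} ∪ {C} = {A,C,G} (union, +1)
CGMN@4: {A,C,G} ∩ {C} = {C} (intersection, +0)
KO@4: {A} ∪ {G} = {A,G} (union, +1)
CGKMNO@4: {C} ∪ {A,G} = {A,C,G} (union, +1)
per-site changes: [4, 2, 3, 4, 4]; total = 17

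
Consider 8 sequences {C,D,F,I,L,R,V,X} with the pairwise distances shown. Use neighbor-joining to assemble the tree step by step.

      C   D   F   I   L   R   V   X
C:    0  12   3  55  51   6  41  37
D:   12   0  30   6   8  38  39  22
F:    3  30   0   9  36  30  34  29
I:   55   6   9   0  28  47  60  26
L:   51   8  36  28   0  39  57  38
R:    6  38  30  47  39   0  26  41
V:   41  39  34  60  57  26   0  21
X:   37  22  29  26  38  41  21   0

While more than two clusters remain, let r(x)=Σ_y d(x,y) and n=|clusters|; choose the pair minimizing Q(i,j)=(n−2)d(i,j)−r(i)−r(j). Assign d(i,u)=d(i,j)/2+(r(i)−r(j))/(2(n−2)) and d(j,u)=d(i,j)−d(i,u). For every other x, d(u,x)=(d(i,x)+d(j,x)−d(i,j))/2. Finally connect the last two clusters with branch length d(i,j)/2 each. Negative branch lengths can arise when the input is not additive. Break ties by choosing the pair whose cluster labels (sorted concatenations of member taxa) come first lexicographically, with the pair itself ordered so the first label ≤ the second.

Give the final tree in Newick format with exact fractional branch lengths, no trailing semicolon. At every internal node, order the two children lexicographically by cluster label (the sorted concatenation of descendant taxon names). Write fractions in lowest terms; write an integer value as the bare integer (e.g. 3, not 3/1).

1. join C+R (d=6, Q=-396) ⇒ CR; edges |C|=7/6, |R|=29/6
  updated: d(CR,D)=22, d(CR,F)=27/2, d(CR,I)=48, d(CR,L)=42, d(CR,V)=61/2, d(CR,X)=36
2. join V+X (d=21, Q=-617/2) ⇒ VX; edges |V|=349/20, |X|=71/20
  updated: d(CR,VX)=91/4, d(D,VX)=20, d(F,VX)=21, d(I,VX)=65/2, d(L,VX)=37
3. join D+L (d=8, Q=-205) ⇒ DL; edges |D|=-33/8, |L|=97/8
  updated: d(CR,DL)=28, d(DL,F)=29, d(DL,I)=13, d(DL,VX)=49/2
4. join DL+I (d=13, Q=-158) ⇒ DIL; edges |DL|=31/6, |I|=47/6
  updated: d(CR,DIL)=63/2, d(DIL,F)=25/2, d(DIL,VX)=22
5. join CR+VX (d=91/4, Q=-88) ⇒ CRVX; edges |CR|=95/8, |VX|=87/8
  updated: d(CRVX,DIL)=123/8, d(CRVX,F)=47/8
6. join CRVX+DIL (d=123/8, Q=-135/4) ⇒ CDILRVX; edges |CRVX|=35/8, |DIL|=11
  updated: d(CDILRVX,F)=3/2
7. join CDILRVX+F (d=3/2) ⇒ CDFILRVX; edges |CDILRVX|=3/4, |F|=3/4
final tree: ((((C:7/6,R:29/6):95/8,(V:349/20,X:71/20):87/8):35/8,((D:-33/8,L:97/8):31/6,I:47/6):11):3/4,F:3/4)
total length: 701/8

((((C:7/6,R:29/6):95/8,(V:349/20,X:71/20):87/8):35/8,((D:-33/8,L:97/8):31/6,I:47/6):11):3/4,F:3/4)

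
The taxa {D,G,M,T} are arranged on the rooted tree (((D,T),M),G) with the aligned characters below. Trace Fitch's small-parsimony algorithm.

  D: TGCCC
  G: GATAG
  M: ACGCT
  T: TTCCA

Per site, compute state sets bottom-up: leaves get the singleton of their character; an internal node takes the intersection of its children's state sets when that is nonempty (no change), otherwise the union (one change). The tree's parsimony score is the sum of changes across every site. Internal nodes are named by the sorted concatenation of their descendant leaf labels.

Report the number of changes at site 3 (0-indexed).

1

site 0, node DT: D={T} ∩ T={T} → {T} (+0)
site 0, node DMT: DT={T} ∪ M={A} → {A,T} (+1)
site 0, node DGMT: DMT={A,T} ∪ G={G} → {A,G,T} (+1)
site 1, node DT: D={G} ∪ T={T} → {G,T} (+1)
site 1, node DMT: DT={G,T} ∪ M={C} → {C,G,T} (+1)
site 1, node DGMT: DMT={C,G,T} ∪ G={A} → {A,C,G,T} (+1)
site 2, node DT: D={C} ∩ T={C} → {C} (+0)
site 2, node DMT: DT={C} ∪ M={G} → {C,G} (+1)
site 2, node DGMT: DMT={C,G} ∪ G={T} → {C,G,T} (+1)
site 3, node DT: D={C} ∩ T={C} → {C} (+0)
site 3, node DMT: DT={C} ∩ M={C} → {C} (+0)
site 3, node DGMT: DMT={C} ∪ G={A} → {A,C} (+1)
site 4, node DT: D={C} ∪ T={A} → {A,C} (+1)
site 4, node DMT: DT={A,C} ∪ M={T} → {A,C,T} (+1)
site 4, node DGMT: DMT={A,C,T} ∪ G={G} → {A,C,G,T} (+1)
per-site changes: [2, 3, 2, 1, 3]; total = 11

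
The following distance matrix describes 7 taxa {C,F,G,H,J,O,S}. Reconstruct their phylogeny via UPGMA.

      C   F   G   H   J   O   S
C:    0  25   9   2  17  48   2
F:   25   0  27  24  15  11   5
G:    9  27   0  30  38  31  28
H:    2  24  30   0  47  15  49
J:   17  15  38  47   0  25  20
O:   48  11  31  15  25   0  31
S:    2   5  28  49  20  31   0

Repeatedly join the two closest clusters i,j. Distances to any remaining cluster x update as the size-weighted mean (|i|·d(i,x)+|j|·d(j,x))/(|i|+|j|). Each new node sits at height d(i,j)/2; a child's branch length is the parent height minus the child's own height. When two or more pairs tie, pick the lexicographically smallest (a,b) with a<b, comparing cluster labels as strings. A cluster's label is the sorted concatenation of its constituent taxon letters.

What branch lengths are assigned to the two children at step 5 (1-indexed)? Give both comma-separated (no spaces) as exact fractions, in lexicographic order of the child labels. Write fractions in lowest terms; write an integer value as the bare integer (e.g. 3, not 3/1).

1. join C+H (d=2) ⇒ CH; edges |C|=1, |H|=1
  updated: d(CH,F)=49/2, d(CH,G)=39/2, d(CH,J)=32, d(CH,O)=63/2, d(CH,S)=51/2
2. join F+S (d=5) ⇒ FS; edges |F|=5/2, |S|=5/2
  updated: d(CH,FS)=25, d(FS,G)=55/2, d(FS,J)=35/2, d(FS,O)=21
3. join FS+J (d=35/2) ⇒ FJS; edges |FS|=25/4, |J|=35/4
  updated: d(CH,FJS)=82/3, d(FJS,G)=31, d(FJS,O)=67/3
4. join CH+G (d=39/2) ⇒ CGH; edges |CH|=35/4, |G|=39/4
  updated: d(CGH,FJS)=257/9, d(CGH,O)=94/3
5. join FJS+O (d=67/3) ⇒ FJOS; edges |FJS|=29/12, |O|=67/6
  updated: d(CGH,FJOS)=117/4
6. join CGH+FJOS (d=117/4) ⇒ CFGHJOS; edges |CGH|=39/8, |FJOS|=83/24
final tree: (((C:1,H:1):35/4,G:39/4):39/8,(((F:5/2,S:5/2):25/4,J:35/4):29/12,O:67/6):83/24)
total length: 749/12

29/12,67/6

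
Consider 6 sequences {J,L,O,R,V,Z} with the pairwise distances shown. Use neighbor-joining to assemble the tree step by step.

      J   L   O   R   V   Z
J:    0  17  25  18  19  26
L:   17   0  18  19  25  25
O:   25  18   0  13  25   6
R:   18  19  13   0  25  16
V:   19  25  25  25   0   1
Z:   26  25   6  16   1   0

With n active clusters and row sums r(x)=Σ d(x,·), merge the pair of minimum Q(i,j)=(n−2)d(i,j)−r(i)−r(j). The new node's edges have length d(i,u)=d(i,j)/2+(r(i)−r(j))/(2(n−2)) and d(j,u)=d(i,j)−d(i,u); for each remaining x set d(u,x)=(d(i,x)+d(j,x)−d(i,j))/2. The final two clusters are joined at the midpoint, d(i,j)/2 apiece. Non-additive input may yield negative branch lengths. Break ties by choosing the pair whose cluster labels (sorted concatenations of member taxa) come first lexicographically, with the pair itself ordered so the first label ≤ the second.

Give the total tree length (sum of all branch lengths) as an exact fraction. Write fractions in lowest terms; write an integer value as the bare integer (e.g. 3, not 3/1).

731/16

step 1: merge (V,Z) at d=1, Q=-165; branch lengths V→25/8, Z→-17/8; new cluster VZ
  updated: d(J,VZ)=22, d(L,VZ)=49/2, d(O,VZ)=15, d(R,VZ)=20
step 2: merge (J,L) at d=17, Q=-219/2; branch lengths J→109/12, L→95/12; new cluster JL
  updated: d(JL,O)=13, d(JL,R)=10, d(JL,VZ)=59/4
step 3: merge (JL,R) at d=10, Q=-243/4; branch lengths JL→59/16, R→101/16; new cluster JLR
  updated: d(JLR,O)=8, d(JLR,VZ)=99/8
step 4: merge (JLR,O) at d=8, Q=-283/8; branch lengths JLR→43/16, O→85/16; new cluster JLOR
  updated: d(JLOR,VZ)=155/16
step 5: merge (JLOR,VZ) at d=155/16; branch lengths JLOR→155/32, VZ→155/32; new cluster JLORVZ
final tree: ((((J:109/12,L:95/12):59/16,R:101/16):43/16,O:85/16):155/32,(V:25/8,Z:-17/8):155/32)
total length: 731/16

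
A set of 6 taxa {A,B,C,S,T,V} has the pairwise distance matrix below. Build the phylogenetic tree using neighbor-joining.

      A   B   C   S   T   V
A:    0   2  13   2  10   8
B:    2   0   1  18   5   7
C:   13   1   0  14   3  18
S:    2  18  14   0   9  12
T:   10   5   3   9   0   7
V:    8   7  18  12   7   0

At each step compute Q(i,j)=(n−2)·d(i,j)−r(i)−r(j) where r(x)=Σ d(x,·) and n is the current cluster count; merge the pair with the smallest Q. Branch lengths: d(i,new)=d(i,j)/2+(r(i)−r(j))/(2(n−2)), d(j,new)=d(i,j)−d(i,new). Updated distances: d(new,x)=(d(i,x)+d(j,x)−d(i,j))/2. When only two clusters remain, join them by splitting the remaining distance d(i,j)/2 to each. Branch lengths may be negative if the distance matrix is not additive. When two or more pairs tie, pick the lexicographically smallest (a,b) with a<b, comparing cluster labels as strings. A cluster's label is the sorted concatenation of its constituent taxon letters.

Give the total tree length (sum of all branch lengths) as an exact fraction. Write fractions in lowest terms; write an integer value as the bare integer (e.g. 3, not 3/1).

step 1: merge (A,S) at d=2, Q=-82; branch lengths A→-3/2, S→7/2; new cluster AS
  updated: d(AS,B)=9, d(AS,C)=25/2, d(AS,T)=17/2, d(AS,V)=9
step 2: merge (B,C) at d=1, Q=-107/2; branch lengths B→-19/12, C→31/12; new cluster BC
  updated: d(AS,BC)=41/4, d(BC,T)=7/2, d(BC,V)=12
step 3: merge (AS,V) at d=9, Q=-151/4; branch lengths AS→71/16, V→73/16; new cluster ASV
  updated: d(ASV,BC)=53/8, d(ASV,T)=13/4
step 4: merge (ASV,BC) at d=53/8, Q=-107/8; branch lengths ASV→51/16, BC→55/16; new cluster ABCSV
  updated: d(ABCSV,T)=1/16
step 5: merge (ABCSV,T) at d=1/16; branch lengths ABCSV→1/32, T→1/32; new cluster ABCSTV
final tree: ((((A:-3/2,S:7/2):71/16,V:73/16):51/16,(B:-19/12,C:31/12):55/16):1/32,T:1/32)
total length: 299/16

299/16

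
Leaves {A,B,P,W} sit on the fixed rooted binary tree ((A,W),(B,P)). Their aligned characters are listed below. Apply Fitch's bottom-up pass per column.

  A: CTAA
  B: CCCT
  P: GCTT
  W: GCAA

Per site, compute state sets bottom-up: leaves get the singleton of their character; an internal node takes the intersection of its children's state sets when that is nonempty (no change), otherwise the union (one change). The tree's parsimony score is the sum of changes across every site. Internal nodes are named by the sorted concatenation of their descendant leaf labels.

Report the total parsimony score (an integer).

AW@0: {C} ∪ {G} = {C,G} (union, +1)
BP@0: {C} ∪ {G} = {C,G} (union, +1)
ABPW@0: {C,G} ∩ {C,G} = {C,G} (intersection, +0)
AW@1: {T} ∪ {C} = {C,T} (union, +1)
BP@1: {C} ∩ {C} = {C} (intersection, +0)
ABPW@1: {C,T} ∩ {C} = {C} (intersection, +0)
AW@2: {A} ∩ {A} = {A} (intersection, +0)
BP@2: {C} ∪ {T} = {C,T} (union, +1)
ABPW@2: {A} ∪ {C,T} = {A,C,T} (union, +1)
AW@3: {A} ∩ {A} = {A} (intersection, +0)
BP@3: {T} ∩ {T} = {T} (intersection, +0)
ABPW@3: {A} ∪ {T} = {A,T} (union, +1)
per-site changes: [2, 1, 2, 1]; total = 6

6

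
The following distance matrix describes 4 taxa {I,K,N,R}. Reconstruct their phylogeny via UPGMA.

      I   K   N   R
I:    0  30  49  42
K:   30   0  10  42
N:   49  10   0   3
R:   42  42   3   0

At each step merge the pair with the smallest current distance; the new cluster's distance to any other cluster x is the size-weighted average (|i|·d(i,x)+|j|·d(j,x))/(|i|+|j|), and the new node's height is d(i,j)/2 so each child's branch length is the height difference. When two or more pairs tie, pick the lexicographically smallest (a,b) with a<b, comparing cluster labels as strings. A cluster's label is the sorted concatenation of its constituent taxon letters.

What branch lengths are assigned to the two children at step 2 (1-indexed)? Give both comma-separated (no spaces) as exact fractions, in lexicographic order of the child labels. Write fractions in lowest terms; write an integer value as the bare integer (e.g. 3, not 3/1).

1. join N+R (d=3) ⇒ NR; edges |N|=3/2, |R|=3/2
  updated: d(I,NR)=91/2, d(K,NR)=26
2. join K+NR (d=26) ⇒ KNR; edges |K|=13, |NR|=23/2
  updated: d(I,KNR)=121/3
3. join I+KNR (d=121/3) ⇒ IKNR; edges |I|=121/6, |KNR|=43/6
final tree: (I:121/6,(K:13,(N:3/2,R:3/2):23/2):43/6)
total length: 329/6

13,23/2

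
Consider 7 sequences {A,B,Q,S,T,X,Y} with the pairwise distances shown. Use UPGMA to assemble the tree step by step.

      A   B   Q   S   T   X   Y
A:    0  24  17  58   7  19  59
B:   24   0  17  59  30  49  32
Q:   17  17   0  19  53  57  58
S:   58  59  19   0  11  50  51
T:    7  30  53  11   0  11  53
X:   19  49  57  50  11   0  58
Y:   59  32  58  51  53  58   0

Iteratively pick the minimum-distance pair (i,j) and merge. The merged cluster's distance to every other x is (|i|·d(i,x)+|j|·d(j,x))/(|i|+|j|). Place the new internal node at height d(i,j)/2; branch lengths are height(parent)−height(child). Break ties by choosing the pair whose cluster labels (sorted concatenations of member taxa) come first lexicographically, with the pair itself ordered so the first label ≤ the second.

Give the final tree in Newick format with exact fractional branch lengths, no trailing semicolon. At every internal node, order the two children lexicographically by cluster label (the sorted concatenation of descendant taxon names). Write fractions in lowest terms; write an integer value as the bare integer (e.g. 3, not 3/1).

(((((A:7/2,T:7/2):4,X:15/2):35/3,(B:17/2,Q:17/2):32/3):8/15,S:197/10):373/60,Y:311/12)

1. join A+T (d=7) ⇒ AT; edges |A|=7/2, |T|=7/2
  updated: d(AT,B)=27, d(AT,Q)=35, d(AT,S)=69/2, d(AT,X)=15, d(AT,Y)=56
2. join AT+X (d=15) ⇒ ATX; edges |AT|=4, |X|=15/2
  updated: d(ATX,B)=103/3, d(ATX,Q)=127/3, d(ATX,S)=119/3, d(ATX,Y)=170/3
3. join B+Q (d=17) ⇒ BQ; edges |B|=17/2, |Q|=17/2
  updated: d(ATX,BQ)=115/3, d(BQ,S)=39, d(BQ,Y)=45
4. join ATX+BQ (d=115/3) ⇒ ABQTX; edges |ATX|=35/3, |BQ|=32/3
  updated: d(ABQTX,S)=197/5, d(ABQTX,Y)=52
5. join ABQTX+S (d=197/5) ⇒ ABQSTX; edges |ABQTX|=8/15, |S|=197/10
  updated: d(ABQSTX,Y)=311/6
6. join ABQSTX+Y (d=311/6) ⇒ ABQSTXY; edges |ABQSTX|=373/60, |Y|=311/12
final tree: (((((A:7/2,T:7/2):4,X:15/2):35/3,(B:17/2,Q:17/2):32/3):8/15,S:197/10):373/60,Y:311/12)
total length: 551/5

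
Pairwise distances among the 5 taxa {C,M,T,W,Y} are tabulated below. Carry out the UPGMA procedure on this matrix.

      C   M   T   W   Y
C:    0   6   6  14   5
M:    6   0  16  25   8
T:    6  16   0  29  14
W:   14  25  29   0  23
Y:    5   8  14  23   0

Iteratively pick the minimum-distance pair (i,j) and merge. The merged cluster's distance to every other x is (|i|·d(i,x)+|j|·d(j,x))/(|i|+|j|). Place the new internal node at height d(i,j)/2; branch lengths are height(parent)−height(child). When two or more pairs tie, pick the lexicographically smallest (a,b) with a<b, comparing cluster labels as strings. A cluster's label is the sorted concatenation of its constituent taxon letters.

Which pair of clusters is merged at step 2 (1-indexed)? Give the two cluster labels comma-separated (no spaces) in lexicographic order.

iteration 1: select C,Y (d=5); attach at lengths (5/2, 5/2); label the merged cluster CY
  updated: d(CY,M)=7, d(CY,T)=10, d(CY,W)=37/2
iteration 2: select CY,M (d=7); attach at lengths (1, 7/2); label the merged cluster CMY
  updated: d(CMY,T)=12, d(CMY,W)=62/3
iteration 3: select CMY,T (d=12); attach at lengths (5/2, 6); label the merged cluster CMTY
  updated: d(CMTY,W)=91/4
iteration 4: select CMTY,W (d=91/4); attach at lengths (43/8, 91/8); label the merged cluster CMTWY
final tree: ((((C:5/2,Y:5/2):1,M:7/2):5/2,T:6):43/8,W:91/8)
total length: 139/4

CY,M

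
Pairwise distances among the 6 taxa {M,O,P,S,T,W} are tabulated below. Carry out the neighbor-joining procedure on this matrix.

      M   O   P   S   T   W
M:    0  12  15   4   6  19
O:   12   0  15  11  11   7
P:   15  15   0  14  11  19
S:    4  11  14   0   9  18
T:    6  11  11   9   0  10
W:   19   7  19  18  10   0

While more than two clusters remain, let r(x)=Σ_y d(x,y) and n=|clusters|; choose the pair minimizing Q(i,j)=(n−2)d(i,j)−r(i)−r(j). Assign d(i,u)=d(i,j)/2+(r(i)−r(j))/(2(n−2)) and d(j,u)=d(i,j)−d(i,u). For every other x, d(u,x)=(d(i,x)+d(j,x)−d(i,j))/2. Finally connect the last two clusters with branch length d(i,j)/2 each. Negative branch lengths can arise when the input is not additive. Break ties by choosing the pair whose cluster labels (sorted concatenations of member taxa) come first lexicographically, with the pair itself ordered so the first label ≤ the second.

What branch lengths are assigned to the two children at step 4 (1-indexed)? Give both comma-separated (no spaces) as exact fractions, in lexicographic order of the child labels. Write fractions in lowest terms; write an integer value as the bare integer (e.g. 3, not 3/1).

1. join O+W (d=7, Q=-101) ⇒ OW; edges |O|=11/8, |W|=45/8
  updated: d(M,OW)=12, d(OW,P)=27/2, d(OW,S)=11, d(OW,T)=7
2. join M+S (d=4, Q=-63) ⇒ MS; edges |M|=11/6, |S|=13/6
  updated: d(MS,OW)=19/2, d(MS,P)=25/2, d(MS,T)=11/2
3. join MS+T (d=11/2, Q=-40) ⇒ MST; edges |MS|=15/4, |T|=7/4
  updated: d(MST,OW)=11/2, d(MST,P)=9
4. join MST+OW (d=11/2, Q=-28) ⇒ MOSTW; edges |MST|=1/2, |OW|=5
  updated: d(MOSTW,P)=17/2
5. join MOSTW+P (d=17/2) ⇒ MOPSTW; edges |MOSTW|=17/4, |P|=17/4
final tree: ((((M:11/6,S:13/6):15/4,T:7/4):1/2,(O:11/8,W:45/8):5):17/4,P:17/4)
total length: 61/2

1/2,5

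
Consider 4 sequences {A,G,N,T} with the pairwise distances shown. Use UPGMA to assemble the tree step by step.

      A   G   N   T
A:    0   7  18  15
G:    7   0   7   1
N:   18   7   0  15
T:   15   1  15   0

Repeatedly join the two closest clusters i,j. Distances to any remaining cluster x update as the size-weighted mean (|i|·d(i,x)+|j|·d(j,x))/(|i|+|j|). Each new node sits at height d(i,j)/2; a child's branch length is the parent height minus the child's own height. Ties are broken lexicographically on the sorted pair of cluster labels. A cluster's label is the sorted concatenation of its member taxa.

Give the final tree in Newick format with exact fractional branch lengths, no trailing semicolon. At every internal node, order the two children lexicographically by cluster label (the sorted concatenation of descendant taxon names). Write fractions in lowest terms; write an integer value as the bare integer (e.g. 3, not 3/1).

((A:11/2,(G:1/2,T:1/2):5):7/6,N:20/3)

iteration 1: select G,T (d=1); attach at lengths (1/2, 1/2); label the merged cluster GT
  updated: d(A,GT)=11, d(GT,N)=11
iteration 2: select A,GT (d=11); attach at lengths (11/2, 5); label the merged cluster AGT
  updated: d(AGT,N)=40/3
iteration 3: select AGT,N (d=40/3); attach at lengths (7/6, 20/3); label the merged cluster AGNT
final tree: ((A:11/2,(G:1/2,T:1/2):5):7/6,N:20/3)
total length: 58/3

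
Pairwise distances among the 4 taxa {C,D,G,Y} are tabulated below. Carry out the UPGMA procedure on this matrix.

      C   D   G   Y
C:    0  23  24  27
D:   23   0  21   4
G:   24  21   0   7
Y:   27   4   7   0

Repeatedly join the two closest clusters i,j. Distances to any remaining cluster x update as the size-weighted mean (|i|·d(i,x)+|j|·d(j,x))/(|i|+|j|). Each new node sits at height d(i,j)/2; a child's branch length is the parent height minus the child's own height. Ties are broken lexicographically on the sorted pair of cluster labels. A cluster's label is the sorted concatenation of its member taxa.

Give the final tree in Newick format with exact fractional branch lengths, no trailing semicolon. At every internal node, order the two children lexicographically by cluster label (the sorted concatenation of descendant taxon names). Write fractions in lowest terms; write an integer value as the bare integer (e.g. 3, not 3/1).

(C:37/3,((D:2,Y:2):5,G:7):16/3)

step 1: merge (D,Y) at d=4; branch lengths D→2, Y→2; new cluster DY
  updated: d(C,DY)=25, d(DY,G)=14
step 2: merge (DY,G) at d=14; branch lengths DY→5, G→7; new cluster DGY
  updated: d(C,DGY)=74/3
step 3: merge (C,DGY) at d=74/3; branch lengths C→37/3, DGY→16/3; new cluster CDGY
final tree: (C:37/3,((D:2,Y:2):5,G:7):16/3)
total length: 101/3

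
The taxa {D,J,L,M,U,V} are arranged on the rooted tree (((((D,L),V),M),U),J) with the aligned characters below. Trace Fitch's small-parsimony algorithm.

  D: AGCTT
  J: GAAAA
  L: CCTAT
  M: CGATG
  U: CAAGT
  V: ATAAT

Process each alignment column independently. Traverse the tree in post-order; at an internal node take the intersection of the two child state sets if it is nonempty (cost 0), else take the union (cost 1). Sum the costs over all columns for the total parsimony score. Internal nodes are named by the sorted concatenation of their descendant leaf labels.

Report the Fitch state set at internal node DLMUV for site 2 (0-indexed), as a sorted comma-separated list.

A

site 0, node DL: D={A} ∪ L={C} → {A,C} (+1)
site 0, node DLV: DL={A,C} ∩ V={A} → {A} (+0)
site 0, node DLMV: DLV={A} ∪ M={C} → {A,C} (+1)
site 0, node DLMUV: DLMV={A,C} ∩ U={C} → {C} (+0)
site 0, node DJLMUV: DLMUV={C} ∪ J={G} → {C,G} (+1)
site 1, node DL: D={G} ∪ L={C} → {C,G} (+1)
site 1, node DLV: DL={C,G} ∪ V={T} → {C,G,T} (+1)
site 1, node DLMV: DLV={C,G,T} ∩ M={G} → {G} (+0)
site 1, node DLMUV: DLMV={G} ∪ U={A} → {A,G} (+1)
site 1, node DJLMUV: DLMUV={A,G} ∩ J={A} → {A} (+0)
site 2, node DL: D={C} ∪ L={T} → {C,T} (+1)
site 2, node DLV: DL={C,T} ∪ V={A} → {A,C,T} (+1)
site 2, node DLMV: DLV={A,C,T} ∩ M={A} → {A} (+0)
site 2, node DLMUV: DLMV={A} ∩ U={A} → {A} (+0)
site 2, node DJLMUV: DLMUV={A} ∩ J={A} → {A} (+0)
site 3, node DL: D={T} ∪ L={A} → {A,T} (+1)
site 3, node DLV: DL={A,T} ∩ V={A} → {A} (+0)
site 3, node DLMV: DLV={A} ∪ M={T} → {A,T} (+1)
site 3, node DLMUV: DLMV={A,T} ∪ U={G} → {A,G,T} (+1)
site 3, node DJLMUV: DLMUV={A,G,T} ∩ J={A} → {A} (+0)
site 4, node DL: D={T} ∩ L={T} → {T} (+0)
site 4, node DLV: DL={T} ∩ V={T} → {T} (+0)
site 4, node DLMV: DLV={T} ∪ M={G} → {G,T} (+1)
site 4, node DLMUV: DLMV={G,T} ∩ U={T} → {T} (+0)
site 4, node DJLMUV: DLMUV={T} ∪ J={A} → {A,T} (+1)
per-site changes: [3, 3, 2, 3, 2]; total = 13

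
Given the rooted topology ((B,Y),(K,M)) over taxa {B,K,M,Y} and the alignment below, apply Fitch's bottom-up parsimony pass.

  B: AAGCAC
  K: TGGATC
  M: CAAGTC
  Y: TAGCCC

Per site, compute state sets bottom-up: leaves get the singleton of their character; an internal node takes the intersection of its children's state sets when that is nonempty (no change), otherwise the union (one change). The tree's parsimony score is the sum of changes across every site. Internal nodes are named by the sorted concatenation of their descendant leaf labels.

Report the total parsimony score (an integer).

8

site 0, node BY: B={A} ∪ Y={T} → {A,T} (+1)
site 0, node KM: K={T} ∪ M={C} → {C,T} (+1)
site 0, node BKMY: BY={A,T} ∩ KM={C,T} → {T} (+0)
site 1, node BY: B={A} ∩ Y={A} → {A} (+0)
site 1, node KM: K={G} ∪ M={A} → {A,G} (+1)
site 1, node BKMY: BY={A} ∩ KM={A,G} → {A} (+0)
site 2, node BY: B={G} ∩ Y={G} → {G} (+0)
site 2, node KM: K={G} ∪ M={A} → {A,G} (+1)
site 2, node BKMY: BY={G} ∩ KM={A,G} → {G} (+0)
site 3, node BY: B={C} ∩ Y={C} → {C} (+0)
site 3, node KM: K={A} ∪ M={G} → {A,G} (+1)
site 3, node BKMY: BY={C} ∪ KM={A,G} → {A,C,G} (+1)
site 4, node BY: B={A} ∪ Y={C} → {A,C} (+1)
site 4, node KM: K={T} ∩ M={T} → {T} (+0)
site 4, node BKMY: BY={A,C} ∪ KM={T} → {A,C,T} (+1)
site 5, node BY: B={C} ∩ Y={C} → {C} (+0)
site 5, node KM: K={C} ∩ M={C} → {C} (+0)
site 5, node BKMY: BY={C} ∩ KM={C} → {C} (+0)
per-site changes: [2, 1, 1, 2, 2, 0]; total = 8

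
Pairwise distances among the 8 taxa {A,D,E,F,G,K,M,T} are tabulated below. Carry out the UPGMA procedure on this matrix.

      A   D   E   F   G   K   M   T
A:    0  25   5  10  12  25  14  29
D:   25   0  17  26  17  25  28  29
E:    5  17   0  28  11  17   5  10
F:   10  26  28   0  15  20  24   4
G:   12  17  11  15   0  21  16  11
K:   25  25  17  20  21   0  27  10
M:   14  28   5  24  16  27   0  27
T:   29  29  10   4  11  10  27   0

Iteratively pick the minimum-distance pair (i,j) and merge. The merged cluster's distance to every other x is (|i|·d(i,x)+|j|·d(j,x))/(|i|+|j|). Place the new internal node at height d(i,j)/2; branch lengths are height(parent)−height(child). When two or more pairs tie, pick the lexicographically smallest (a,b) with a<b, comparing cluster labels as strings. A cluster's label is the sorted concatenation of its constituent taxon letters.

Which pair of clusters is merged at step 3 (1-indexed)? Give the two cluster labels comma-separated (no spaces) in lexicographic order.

step 1: merge (F,T) at d=4; branch lengths F→2, T→2; new cluster FT
  updated: d(A,FT)=39/2, d(D,FT)=55/2, d(E,FT)=19, d(FT,G)=13, d(FT,K)=15, d(FT,M)=51/2
step 2: merge (A,E) at d=5; branch lengths A→5/2, E→5/2; new cluster AE
  updated: d(AE,D)=21, d(AE,FT)=77/4, d(AE,G)=23/2, d(AE,K)=21, d(AE,M)=19/2
step 3: merge (AE,M) at d=19/2; branch lengths AE→9/4, M→19/4; new cluster AEM
  updated: d(AEM,D)=70/3, d(AEM,FT)=64/3, d(AEM,G)=13, d(AEM,K)=23
step 4: merge (AEM,G) at d=13; branch lengths AEM→7/4, G→13/2; new cluster AEGM
  updated: d(AEGM,D)=87/4, d(AEGM,FT)=77/4, d(AEGM,K)=45/2
step 5: merge (FT,K) at d=15; branch lengths FT→11/2, K→15/2; new cluster FKT
  updated: d(AEGM,FKT)=61/3, d(D,FKT)=80/3
step 6: merge (AEGM,FKT) at d=61/3; branch lengths AEGM→11/3, FKT→8/3; new cluster AEFGKMT
  updated: d(AEFGKMT,D)=167/7
step 7: merge (AEFGKMT,D) at d=167/7; branch lengths AEFGKMT→37/21, D→167/14; new cluster ADEFGKMT
final tree: (((((A:5/2,E:5/2):9/4,M:19/4):7/4,G:13/2):11/3,((F:2,T:2):11/2,K:15/2):8/3):37/21,D:167/14)
total length: 4811/84

AE,M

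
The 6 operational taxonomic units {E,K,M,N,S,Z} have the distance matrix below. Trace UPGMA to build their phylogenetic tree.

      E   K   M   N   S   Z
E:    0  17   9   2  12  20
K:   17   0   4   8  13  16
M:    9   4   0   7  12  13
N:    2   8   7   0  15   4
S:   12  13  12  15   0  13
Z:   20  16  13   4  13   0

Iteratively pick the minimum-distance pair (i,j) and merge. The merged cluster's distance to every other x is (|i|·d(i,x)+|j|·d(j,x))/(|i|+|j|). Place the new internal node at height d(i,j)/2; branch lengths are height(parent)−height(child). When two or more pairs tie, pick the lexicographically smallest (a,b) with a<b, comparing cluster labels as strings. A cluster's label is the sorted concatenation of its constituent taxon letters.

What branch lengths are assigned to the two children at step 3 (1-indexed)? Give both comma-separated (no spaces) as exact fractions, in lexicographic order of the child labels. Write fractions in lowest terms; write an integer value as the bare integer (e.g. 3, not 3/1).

step 1: merge (E,N) at d=2; branch lengths E→1, N→1; new cluster EN
  updated: d(EN,K)=25/2, d(EN,M)=8, d(EN,S)=27/2, d(EN,Z)=12
step 2: merge (K,M) at d=4; branch lengths K→2, M→2; new cluster KM
  updated: d(EN,KM)=41/4, d(KM,S)=25/2, d(KM,Z)=29/2
step 3: merge (EN,KM) at d=41/4; branch lengths EN→33/8, KM→25/8; new cluster EKMN
  updated: d(EKMN,S)=13, d(EKMN,Z)=53/4
step 4: merge (EKMN,S) at d=13; branch lengths EKMN→11/8, S→13/2; new cluster EKMNS
  updated: d(EKMNS,Z)=66/5
step 5: merge (EKMNS,Z) at d=66/5; branch lengths EKMNS→1/10, Z→33/5; new cluster EKMNSZ
final tree: ((((E:1,N:1):33/8,(K:2,M:2):25/8):11/8,S:13/2):1/10,Z:33/5)
total length: 1113/40

33/8,25/8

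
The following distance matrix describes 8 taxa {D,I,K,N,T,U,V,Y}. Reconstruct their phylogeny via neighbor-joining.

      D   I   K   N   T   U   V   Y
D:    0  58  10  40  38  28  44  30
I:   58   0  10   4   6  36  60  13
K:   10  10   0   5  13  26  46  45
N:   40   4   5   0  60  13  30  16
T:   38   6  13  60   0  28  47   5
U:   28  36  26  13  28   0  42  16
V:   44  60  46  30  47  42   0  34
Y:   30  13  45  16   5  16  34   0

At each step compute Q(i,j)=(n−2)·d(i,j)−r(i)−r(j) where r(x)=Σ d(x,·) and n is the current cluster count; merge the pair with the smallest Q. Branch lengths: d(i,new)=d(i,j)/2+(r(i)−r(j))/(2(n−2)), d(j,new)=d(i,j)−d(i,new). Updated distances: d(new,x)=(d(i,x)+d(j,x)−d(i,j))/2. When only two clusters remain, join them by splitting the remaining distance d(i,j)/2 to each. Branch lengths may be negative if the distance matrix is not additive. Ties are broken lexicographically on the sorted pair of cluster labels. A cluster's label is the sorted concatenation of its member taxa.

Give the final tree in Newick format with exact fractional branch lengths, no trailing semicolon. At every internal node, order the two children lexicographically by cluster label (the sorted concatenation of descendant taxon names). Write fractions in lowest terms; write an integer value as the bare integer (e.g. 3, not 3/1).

((((D:213/20,K:-13/20):187/16,(N:25/8,V:215/8):33/16):13/8,((I:13/6,T:23/6):223/32,Y:-31/32):43/4):35/8,U:35/8)

1. join I+T (d=6, Q=-348) ⇒ IT; edges |I|=13/6, |T|=23/6
  updated: d(D,IT)=45, d(IT,K)=17/2, d(IT,N)=29, d(IT,U)=29, d(IT,V)=101/2, d(IT,Y)=6
2. join D+K (d=10, Q=-575/2) ⇒ DK; edges |D|=213/20, |K|=-13/20
  updated: d(DK,IT)=87/4, d(DK,N)=35/2, d(DK,U)=22, d(DK,V)=40, d(DK,Y)=65/2
3. join IT+Y (d=6, Q=-867/4) ⇒ ITY; edges |IT|=223/32, |Y|=-31/32
  updated: d(DK,ITY)=193/8, d(ITY,N)=39/2, d(ITY,U)=39/2, d(ITY,V)=157/4
4. join N+V (d=30, Q=-565/4) ⇒ NV; edges |N|=25/8, |V|=215/8
  updated: d(DK,NV)=55/4, d(ITY,NV)=115/8, d(NV,U)=25/2
5. join DK+NV (d=55/4, Q=-73) ⇒ DKNV; edges |DK|=187/16, |NV|=33/16
  updated: d(DKNV,ITY)=99/8, d(DKNV,U)=83/8
6. join DKNV+ITY (d=99/8, Q=-169/4) ⇒ DIKNTVY; edges |DKNV|=13/8, |ITY|=43/4
  updated: d(DIKNTVY,U)=35/4
7. join DIKNTVY+U (d=35/4) ⇒ DIKNTUVY; edges |DIKNTVY|=35/8, |U|=35/8
final tree: ((((D:213/20,K:-13/20):187/16,(N:25/8,V:215/8):33/16):13/8,((I:13/6,T:23/6):223/32,Y:-31/32):43/4):35/8,U:35/8)
total length: 695/8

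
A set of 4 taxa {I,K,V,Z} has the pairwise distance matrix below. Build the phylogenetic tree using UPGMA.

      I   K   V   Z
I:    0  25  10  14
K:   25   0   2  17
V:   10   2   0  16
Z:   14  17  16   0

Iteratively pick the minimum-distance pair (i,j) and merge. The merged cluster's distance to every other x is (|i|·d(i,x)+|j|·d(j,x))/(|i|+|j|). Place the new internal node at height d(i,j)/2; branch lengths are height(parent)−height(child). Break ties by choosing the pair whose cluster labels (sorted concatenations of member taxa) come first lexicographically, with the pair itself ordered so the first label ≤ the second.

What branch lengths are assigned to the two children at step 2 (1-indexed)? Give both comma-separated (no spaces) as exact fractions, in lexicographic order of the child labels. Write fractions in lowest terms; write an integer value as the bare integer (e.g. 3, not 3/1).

7,7

1. join K+V (d=2) ⇒ KV; edges |K|=1, |V|=1
  updated: d(I,KV)=35/2, d(KV,Z)=33/2
2. join I+Z (d=14) ⇒ IZ; edges |I|=7, |Z|=7
  updated: d(IZ,KV)=17
3. join IZ+KV (d=17) ⇒ IKVZ; edges |IZ|=3/2, |KV|=15/2
final tree: ((I:7,Z:7):3/2,(K:1,V:1):15/2)
total length: 25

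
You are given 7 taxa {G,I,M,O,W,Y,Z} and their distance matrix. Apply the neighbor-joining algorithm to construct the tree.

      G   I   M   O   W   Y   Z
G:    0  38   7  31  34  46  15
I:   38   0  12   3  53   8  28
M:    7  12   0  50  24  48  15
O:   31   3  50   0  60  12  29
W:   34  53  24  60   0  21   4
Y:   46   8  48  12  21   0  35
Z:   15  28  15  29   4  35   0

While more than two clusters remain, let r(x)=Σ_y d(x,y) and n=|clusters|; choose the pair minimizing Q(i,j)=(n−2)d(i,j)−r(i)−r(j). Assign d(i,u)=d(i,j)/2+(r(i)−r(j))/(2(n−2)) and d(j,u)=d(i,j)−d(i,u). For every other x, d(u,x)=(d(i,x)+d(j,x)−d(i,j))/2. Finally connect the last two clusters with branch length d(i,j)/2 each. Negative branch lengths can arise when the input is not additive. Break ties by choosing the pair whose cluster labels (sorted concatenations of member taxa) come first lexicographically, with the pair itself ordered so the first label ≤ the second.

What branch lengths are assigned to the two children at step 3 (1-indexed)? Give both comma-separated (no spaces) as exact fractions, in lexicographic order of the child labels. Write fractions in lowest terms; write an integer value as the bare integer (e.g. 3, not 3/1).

1. join I+O (d=3, Q=-312) ⇒ IO; edges |I|=-14/5, |O|=29/5
  updated: d(G,IO)=33, d(IO,M)=59/2, d(IO,W)=55, d(IO,Y)=17/2, d(IO,Z)=27
2. join IO+Y (d=17/2, Q=-555/2) ⇒ IOY; edges |IO|=57/16, |Y|=79/16
  updated: d(G,IOY)=141/4, d(IOY,M)=69/2, d(IOY,W)=135/4, d(IOY,Z)=107/4
3. join G+M (d=7, Q=-603/4) ⇒ GM; edges |G|=127/24, |M|=41/24
  updated: d(GM,IOY)=251/8, d(GM,W)=51/2, d(GM,Z)=23/2
4. join GM+IOY (d=251/8, Q=-195/2) ⇒ GIMOY; edges |GM|=157/16, |IOY|=345/16
  updated: d(GIMOY,W)=223/16, d(GIMOY,Z)=55/16
5. join GIMOY+W (d=223/16, Q=-171/8) ⇒ GIMOWY; edges |GIMOY|=107/16, |W|=29/4
  updated: d(GIMOWY,Z)=-13/4
6. join GIMOWY+Z (d=-13/4) ⇒ GIMOWYZ; edges |GIMOWY|=-13/8, |Z|=-13/8
final tree: ((((G:127/24,M:41/24):157/16,((I:-14/5,O:29/5):57/16,Y:79/16):345/16):107/16,W:29/4):-13/8,Z:-13/8)
total length: 969/16

127/24,41/24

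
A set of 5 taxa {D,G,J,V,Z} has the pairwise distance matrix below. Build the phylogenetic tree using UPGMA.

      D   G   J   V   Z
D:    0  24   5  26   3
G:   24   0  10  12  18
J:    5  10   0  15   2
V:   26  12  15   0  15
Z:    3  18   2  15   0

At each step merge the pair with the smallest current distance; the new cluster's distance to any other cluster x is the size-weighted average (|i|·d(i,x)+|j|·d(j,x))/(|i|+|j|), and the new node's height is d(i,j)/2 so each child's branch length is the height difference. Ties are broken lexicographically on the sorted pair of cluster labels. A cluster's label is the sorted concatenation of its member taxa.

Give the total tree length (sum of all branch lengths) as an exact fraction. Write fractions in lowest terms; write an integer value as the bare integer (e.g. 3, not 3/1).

iteration 1: select J,Z (d=2); attach at lengths (1, 1); label the merged cluster JZ
  updated: d(D,JZ)=4, d(G,JZ)=14, d(JZ,V)=15
iteration 2: select D,JZ (d=4); attach at lengths (2, 1); label the merged cluster DJZ
  updated: d(DJZ,G)=52/3, d(DJZ,V)=56/3
iteration 3: select G,V (d=12); attach at lengths (6, 6); label the merged cluster GV
  updated: d(DJZ,GV)=18
iteration 4: select DJZ,GV (d=18); attach at lengths (7, 3); label the merged cluster DGJVZ
final tree: ((D:2,(J:1,Z:1):1):7,(G:6,V:6):3)
total length: 27

27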